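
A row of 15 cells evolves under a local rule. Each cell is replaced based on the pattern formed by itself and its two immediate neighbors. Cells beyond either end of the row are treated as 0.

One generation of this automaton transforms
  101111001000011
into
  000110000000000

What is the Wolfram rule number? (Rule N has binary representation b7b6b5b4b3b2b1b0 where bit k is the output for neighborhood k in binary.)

128

position 3: 111 → 1  (bit 7 = 1)
position 5: 110 → 0  (bit 6 = 0)
position 1: 101 → 0  (bit 5 = 0)
position 6: 100 → 0  (bit 4 = 0)
position 2: 011 → 0  (bit 3 = 0)
position 0: 010 → 0  (bit 2 = 0)
position 7: 001 → 0  (bit 1 = 0)
position 10: 000 → 0  (bit 0 = 0)
bits b7..b0 = 10000000 = 128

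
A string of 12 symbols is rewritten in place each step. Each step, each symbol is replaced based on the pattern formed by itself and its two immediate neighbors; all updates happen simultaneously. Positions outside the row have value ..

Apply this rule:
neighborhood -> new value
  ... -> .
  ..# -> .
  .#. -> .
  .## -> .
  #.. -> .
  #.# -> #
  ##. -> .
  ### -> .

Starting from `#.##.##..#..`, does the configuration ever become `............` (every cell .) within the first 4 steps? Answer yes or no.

yes

.#..#.......
............
all cells are . at step 2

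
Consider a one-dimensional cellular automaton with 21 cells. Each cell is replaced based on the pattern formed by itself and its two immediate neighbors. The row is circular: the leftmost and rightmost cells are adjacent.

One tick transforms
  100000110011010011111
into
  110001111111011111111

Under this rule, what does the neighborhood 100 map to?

1

At position 1 the neighborhood is 100; the next row has 1 there.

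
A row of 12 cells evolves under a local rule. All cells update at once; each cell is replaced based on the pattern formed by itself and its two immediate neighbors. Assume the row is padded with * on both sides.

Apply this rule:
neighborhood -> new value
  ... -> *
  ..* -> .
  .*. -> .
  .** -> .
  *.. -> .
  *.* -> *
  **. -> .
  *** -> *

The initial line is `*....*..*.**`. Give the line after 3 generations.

.***..*....*

generation 1: ..**.....*.*
generation 2: .....***..*.
generation 3: .***..*....*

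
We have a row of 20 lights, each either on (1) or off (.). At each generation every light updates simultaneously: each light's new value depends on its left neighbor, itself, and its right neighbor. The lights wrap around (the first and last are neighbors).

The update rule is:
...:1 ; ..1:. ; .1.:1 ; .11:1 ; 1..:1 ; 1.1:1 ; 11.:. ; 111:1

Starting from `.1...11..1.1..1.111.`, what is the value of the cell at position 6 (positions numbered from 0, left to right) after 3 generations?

.111.1.1.1111.1111.1
111.11111111.1111.11
11.11111111.1111.111
position 6 holds 1

1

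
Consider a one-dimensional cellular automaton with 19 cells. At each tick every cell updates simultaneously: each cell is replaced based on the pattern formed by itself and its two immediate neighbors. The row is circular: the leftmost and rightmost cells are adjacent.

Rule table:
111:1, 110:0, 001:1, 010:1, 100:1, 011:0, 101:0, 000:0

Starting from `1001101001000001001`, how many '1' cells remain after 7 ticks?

11

0110001111100011110
1001010111010101101
0111010010010100000
1010011111110110000
1011101111100001001
0001000111010011110
0011101010011101101
count of 1: 11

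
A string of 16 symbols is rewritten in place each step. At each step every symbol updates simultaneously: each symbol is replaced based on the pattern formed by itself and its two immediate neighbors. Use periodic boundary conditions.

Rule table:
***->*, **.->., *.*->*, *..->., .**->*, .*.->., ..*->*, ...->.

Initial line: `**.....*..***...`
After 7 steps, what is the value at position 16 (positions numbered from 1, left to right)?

.

*.....*..***...*
.....*..***...**
....*..***...**.
...*..***...**..
..*..***...**...
.*..***...**....
*..***...**.....
position 16 holds .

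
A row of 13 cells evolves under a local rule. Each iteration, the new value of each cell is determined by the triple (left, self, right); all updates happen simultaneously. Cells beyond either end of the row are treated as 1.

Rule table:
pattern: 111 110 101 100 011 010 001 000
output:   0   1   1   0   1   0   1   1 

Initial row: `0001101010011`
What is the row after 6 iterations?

0111110100110
1100011001111
0101111011000
1011001111011
1111011001110
0001111011011

0001111011011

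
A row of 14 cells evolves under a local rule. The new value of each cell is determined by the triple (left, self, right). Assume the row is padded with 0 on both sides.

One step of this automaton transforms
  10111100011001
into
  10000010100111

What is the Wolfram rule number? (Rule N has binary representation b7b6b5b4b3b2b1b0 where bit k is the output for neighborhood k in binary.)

position 3: 111 → 0  (bit 7 = 0)
position 5: 110 → 0  (bit 6 = 0)
position 1: 101 → 0  (bit 5 = 0)
position 6: 100 → 1  (bit 4 = 1)
position 2: 011 → 0  (bit 3 = 0)
position 0: 010 → 1  (bit 2 = 1)
position 8: 001 → 1  (bit 1 = 1)
position 7: 000 → 0  (bit 0 = 0)
bits b7..b0 = 00010110 = 22

22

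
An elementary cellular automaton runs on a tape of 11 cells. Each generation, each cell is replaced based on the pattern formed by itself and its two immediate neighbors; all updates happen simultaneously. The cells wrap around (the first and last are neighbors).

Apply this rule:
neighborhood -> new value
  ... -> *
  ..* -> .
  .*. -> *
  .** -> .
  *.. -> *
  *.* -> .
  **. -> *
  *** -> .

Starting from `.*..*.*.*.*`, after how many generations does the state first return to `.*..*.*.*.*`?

.**.*.*.*.*
..*.*.*.*.*
*.*.*.*.*.*
*.*.*.*.*..
*.*.*.*.**.
*.*.*.*..*.
*.*.*.**.*.
*.*.*..*.*.
*.*.**.*.*.
*.*..*.*.*.
*.**.*.*.*.
*..*.*.*.*.
**.*.*.*.*.
.*.*.*.*.*.
.*.*.*.*.**
.*.*.*.*..*
.*.*.*.**.*
.*.*.*..*.*
.*.*.**.*.*
.*.*..*.*.*
.*.**.*.*.*
.*..*.*.*.*

22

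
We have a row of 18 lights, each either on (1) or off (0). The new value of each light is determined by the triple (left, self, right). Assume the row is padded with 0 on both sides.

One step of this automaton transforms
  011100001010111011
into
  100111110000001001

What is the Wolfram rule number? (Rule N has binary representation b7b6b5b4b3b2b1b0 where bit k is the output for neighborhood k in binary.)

position 2: 111 → 0  (bit 7 = 0)
position 3: 110 → 1  (bit 6 = 1)
position 9: 101 → 0  (bit 5 = 0)
position 4: 100 → 1  (bit 4 = 1)
position 1: 011 → 0  (bit 3 = 0)
position 8: 010 → 0  (bit 2 = 0)
position 0: 001 → 1  (bit 1 = 1)
position 5: 000 → 1  (bit 0 = 1)
bits b7..b0 = 01010011 = 83

83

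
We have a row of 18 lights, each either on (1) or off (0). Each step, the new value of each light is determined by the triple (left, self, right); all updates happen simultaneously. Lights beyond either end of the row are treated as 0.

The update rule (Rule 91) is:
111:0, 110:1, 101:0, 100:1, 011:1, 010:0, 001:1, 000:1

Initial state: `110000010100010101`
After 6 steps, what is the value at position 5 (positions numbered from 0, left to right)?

0

111111100011100000
100000111110111111
011111100010100001
110000111100011110
111111100111110011
100000111100011111
position 5 holds 0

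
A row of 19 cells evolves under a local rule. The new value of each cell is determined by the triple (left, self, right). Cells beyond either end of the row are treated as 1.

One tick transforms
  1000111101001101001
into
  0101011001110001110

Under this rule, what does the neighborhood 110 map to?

At position 0 the neighborhood is 110; the next row has 0 there.

0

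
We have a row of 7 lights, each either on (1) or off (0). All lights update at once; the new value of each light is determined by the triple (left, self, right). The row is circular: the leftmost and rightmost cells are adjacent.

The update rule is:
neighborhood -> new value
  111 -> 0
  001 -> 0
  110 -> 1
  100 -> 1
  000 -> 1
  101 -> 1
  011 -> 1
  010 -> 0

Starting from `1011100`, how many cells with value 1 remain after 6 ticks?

6

tick 1: 0110110
tick 2: 0111111
tick 3: 1100001
tick 4: 0111101
tick 5: 1100110
tick 6: 1110111
count of 1: 6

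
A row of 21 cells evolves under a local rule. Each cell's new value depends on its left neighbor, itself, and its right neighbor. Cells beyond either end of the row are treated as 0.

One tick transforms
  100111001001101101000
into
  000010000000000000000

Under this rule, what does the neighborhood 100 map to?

0

At position 1 the neighborhood is 100; the next row has 0 there.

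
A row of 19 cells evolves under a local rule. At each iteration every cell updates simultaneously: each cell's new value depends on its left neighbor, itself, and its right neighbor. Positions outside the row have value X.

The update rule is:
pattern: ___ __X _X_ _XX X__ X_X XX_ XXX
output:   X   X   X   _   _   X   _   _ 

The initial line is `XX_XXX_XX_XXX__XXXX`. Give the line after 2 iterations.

__X___X__X____X____
_XX_XXX_XX_XXXX_XXX

_XX_XXX_XX_XXXX_XXX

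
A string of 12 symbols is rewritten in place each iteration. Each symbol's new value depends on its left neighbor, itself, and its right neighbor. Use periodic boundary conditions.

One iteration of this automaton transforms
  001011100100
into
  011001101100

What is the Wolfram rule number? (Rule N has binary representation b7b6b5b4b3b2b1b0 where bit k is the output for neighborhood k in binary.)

position 5: 111 → 1  (bit 7 = 1)
position 6: 110 → 1  (bit 6 = 1)
position 3: 101 → 0  (bit 5 = 0)
position 7: 100 → 0  (bit 4 = 0)
position 4: 011 → 0  (bit 3 = 0)
position 2: 010 → 1  (bit 2 = 1)
position 1: 001 → 1  (bit 1 = 1)
position 0: 000 → 0  (bit 0 = 0)
bits b7..b0 = 11000110 = 198

198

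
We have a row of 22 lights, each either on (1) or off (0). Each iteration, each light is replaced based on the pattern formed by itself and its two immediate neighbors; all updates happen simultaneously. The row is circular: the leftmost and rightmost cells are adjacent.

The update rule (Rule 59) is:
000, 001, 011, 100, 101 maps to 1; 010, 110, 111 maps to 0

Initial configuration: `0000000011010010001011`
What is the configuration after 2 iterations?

1000000001011011001101

1111111110101101110110
1000000001011011001101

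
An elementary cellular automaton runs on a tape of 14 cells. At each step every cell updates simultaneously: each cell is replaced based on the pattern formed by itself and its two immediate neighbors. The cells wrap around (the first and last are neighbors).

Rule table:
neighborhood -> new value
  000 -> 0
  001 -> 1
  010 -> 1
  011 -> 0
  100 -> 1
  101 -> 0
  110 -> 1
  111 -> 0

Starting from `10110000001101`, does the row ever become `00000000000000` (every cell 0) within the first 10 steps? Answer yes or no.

step 1: 10011000010100
step 2: 11101100110111
step 3: 00100111010000
step 4: 01111001011000
step 5: 10001111001100
step 6: 11010001110111
step 7: 01011010010000
step 8: 11001011111000
step 9: 01111000001101
step 10: 00001100010101
step 10 is 00001100010101, still not uniform 0

no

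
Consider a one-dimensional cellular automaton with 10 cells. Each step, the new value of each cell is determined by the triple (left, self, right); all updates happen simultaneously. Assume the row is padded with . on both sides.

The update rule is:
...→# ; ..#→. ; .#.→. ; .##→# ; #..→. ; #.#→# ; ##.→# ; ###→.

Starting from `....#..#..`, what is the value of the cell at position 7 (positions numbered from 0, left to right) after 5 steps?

.

###......#
#.#.####..
.#.##..#.#
..###...#.
#.#.#.#...
position 7 holds .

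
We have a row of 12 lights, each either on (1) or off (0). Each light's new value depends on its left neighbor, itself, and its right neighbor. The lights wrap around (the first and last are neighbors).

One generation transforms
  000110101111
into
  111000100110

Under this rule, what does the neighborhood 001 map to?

At position 2 the neighborhood is 001; the next row has 1 there.

1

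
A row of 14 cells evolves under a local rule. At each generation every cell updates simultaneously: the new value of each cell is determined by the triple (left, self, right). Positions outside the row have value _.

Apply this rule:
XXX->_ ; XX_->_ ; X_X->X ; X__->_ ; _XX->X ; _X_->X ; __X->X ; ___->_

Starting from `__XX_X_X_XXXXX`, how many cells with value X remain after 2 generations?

4

generation 1: _XX_XXXXXX____
generation 2: XX_XX_________
count of X: 4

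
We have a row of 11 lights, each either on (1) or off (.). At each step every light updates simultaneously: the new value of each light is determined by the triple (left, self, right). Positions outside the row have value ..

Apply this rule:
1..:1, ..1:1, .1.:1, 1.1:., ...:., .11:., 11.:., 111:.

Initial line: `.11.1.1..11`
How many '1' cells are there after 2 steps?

step 1: 1...1.111..
step 2: 11.11....1.
count of 1: 5

5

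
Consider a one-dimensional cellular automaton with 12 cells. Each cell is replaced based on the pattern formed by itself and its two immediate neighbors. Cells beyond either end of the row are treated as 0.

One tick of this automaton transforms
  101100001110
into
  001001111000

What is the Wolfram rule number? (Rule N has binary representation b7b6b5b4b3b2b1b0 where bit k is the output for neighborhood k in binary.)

position 9: 111 → 0  (bit 7 = 0)
position 3: 110 → 0  (bit 6 = 0)
position 1: 101 → 0  (bit 5 = 0)
position 4: 100 → 0  (bit 4 = 0)
position 2: 011 → 1  (bit 3 = 1)
position 0: 010 → 0  (bit 2 = 0)
position 7: 001 → 1  (bit 1 = 1)
position 5: 000 → 1  (bit 0 = 1)
bits b7..b0 = 00001011 = 11

11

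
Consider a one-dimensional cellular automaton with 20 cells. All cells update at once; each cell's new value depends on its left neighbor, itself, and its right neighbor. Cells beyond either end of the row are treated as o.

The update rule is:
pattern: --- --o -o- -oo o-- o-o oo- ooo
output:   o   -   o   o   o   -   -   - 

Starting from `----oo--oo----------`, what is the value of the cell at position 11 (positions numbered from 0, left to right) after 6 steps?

-

ooo-o-o-o-ooooooooo-
----o-o-o-o---------
ooo-o-o-o-ooooooooo-  (repeats step 1; period 2)
step 6: ----o-o-o-o---------
position 11 holds -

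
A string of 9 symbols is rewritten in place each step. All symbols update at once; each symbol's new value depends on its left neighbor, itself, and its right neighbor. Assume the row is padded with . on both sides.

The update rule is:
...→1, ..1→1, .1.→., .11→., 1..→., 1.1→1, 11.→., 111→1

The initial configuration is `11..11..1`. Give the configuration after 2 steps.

111..11..

...1...1.
111..11..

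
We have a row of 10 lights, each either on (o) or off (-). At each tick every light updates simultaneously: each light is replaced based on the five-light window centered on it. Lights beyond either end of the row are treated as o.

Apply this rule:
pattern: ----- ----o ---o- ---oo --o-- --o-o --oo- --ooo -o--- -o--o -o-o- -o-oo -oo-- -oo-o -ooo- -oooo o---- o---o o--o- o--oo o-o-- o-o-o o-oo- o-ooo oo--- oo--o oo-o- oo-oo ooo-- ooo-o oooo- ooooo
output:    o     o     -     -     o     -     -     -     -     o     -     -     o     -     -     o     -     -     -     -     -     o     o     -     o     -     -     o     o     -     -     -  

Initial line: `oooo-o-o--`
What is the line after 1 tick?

-----o--o-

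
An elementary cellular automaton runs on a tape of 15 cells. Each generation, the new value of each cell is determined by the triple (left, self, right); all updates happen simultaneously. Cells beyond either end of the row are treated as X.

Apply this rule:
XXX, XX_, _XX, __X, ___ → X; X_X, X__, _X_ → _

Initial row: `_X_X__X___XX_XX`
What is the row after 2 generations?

generation 1: _____X__XXXX_XX
generation 2: _XXXX__XXXXX_XX

_XXXX__XXXXX_XX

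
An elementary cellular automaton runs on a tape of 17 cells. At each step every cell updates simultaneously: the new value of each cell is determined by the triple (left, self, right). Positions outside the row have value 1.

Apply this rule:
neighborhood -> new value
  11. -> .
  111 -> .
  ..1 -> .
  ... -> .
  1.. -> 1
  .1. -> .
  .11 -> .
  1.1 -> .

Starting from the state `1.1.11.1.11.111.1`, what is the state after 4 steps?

step 1: .................
step 2: 1................
step 3: .1...............
step 4: ..1..............

..1..............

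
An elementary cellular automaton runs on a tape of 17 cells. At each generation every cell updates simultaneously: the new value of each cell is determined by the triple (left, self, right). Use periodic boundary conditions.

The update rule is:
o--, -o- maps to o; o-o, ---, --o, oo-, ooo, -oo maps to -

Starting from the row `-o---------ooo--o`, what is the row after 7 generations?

generation 1: -oo-----------o-o
generation 2: ---o----------o-o
generation 3: o--oo---------o-o
generation 4: -o---o--------o--
generation 5: -oo--oo-------oo-
generation 6: ---o---o--------o
generation 7: o--oo--oo-------o

o--oo--oo-------o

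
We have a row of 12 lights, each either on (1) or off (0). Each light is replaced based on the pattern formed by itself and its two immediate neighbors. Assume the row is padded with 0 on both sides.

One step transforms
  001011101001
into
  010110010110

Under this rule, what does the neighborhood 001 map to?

1

At position 1 the neighborhood is 001; the next row has 1 there.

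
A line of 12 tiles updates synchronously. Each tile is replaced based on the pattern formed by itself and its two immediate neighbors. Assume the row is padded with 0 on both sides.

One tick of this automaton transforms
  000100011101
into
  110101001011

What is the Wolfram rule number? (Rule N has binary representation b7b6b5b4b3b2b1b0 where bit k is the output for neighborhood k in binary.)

165

position 8: 111 → 1  (bit 7 = 1)
position 9: 110 → 0  (bit 6 = 0)
position 10: 101 → 1  (bit 5 = 1)
position 4: 100 → 0  (bit 4 = 0)
position 7: 011 → 0  (bit 3 = 0)
position 3: 010 → 1  (bit 2 = 1)
position 2: 001 → 0  (bit 1 = 0)
position 0: 000 → 1  (bit 0 = 1)
bits b7..b0 = 10100101 = 165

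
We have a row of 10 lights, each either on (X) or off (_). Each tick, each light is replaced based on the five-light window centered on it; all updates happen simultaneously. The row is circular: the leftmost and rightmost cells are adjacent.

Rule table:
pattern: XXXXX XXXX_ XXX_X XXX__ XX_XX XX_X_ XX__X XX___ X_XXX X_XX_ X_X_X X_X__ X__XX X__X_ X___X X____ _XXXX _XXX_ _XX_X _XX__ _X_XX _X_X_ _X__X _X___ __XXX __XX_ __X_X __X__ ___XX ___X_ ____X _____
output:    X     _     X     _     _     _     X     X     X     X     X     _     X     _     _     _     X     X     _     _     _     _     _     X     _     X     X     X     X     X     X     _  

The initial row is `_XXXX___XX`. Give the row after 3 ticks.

_XX__X_XX_
XX_X_X_X_X
XX_X_X_X_X

XX_X_X_X_X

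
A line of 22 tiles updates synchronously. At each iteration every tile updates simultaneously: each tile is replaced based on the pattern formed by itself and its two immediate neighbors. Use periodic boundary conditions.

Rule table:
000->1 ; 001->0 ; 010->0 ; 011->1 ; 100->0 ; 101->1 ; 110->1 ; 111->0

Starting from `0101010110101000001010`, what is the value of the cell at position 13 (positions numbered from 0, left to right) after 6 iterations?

0010101111010011100100
1001011001100010100001
1000111001101001001101
1010101001110000001111
1101010001010111101000
1110100100101100110010
position 13 holds 1

1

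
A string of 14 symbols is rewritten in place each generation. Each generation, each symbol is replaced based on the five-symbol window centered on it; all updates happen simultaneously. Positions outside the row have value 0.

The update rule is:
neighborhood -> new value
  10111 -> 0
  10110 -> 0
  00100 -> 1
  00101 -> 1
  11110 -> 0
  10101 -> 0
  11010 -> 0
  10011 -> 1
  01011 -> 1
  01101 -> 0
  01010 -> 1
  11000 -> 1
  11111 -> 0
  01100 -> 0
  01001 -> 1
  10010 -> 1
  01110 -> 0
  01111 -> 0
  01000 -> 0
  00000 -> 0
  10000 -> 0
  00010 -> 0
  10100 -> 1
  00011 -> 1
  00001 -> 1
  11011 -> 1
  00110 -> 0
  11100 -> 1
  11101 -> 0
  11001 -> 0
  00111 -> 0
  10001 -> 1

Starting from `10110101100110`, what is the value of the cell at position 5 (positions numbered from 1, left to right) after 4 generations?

11000010001001
00101010101111
10110101010001
11000010110101
position 5 holds 0

0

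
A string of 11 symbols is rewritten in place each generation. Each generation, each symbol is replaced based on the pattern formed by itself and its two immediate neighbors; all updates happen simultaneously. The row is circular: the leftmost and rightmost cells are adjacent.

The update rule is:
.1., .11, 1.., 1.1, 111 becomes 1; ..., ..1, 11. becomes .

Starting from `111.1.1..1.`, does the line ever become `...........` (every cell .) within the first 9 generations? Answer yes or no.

no

11.11111.11
1.11111.111
.11111.1111
11111.1111.
1111.1111.1
111.1111.11
11.1111.111
1.1111.1111
.1111.11111
generation 9 is .1111.11111, still not uniform .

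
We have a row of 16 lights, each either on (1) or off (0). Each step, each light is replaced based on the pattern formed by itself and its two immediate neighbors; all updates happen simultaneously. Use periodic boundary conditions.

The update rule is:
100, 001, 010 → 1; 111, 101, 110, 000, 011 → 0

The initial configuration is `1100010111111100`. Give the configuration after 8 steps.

0010110000000011
1110001000000100
0001011100001111
1011000010010000
1000100111111001
0101111000000110
1100000100001001
0010001110011110

0010001110011110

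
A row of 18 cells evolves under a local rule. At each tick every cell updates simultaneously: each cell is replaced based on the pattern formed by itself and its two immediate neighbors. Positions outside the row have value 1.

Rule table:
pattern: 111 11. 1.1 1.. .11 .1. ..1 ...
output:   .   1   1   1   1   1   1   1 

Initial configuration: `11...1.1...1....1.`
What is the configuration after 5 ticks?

.11111111111111111
11................
.11111111111111111  (repeats tick 1; period 2)
tick 5: .11111111111111111

.11111111111111111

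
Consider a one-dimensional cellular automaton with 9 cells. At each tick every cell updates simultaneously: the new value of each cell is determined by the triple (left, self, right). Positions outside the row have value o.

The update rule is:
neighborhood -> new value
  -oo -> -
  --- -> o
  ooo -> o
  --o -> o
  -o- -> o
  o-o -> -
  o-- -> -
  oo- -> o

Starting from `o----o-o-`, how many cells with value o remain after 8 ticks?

o-oooo-o-
o--ooo-o-
o-o-oo-o-
o-o--o-o-
o-o-oo-o-  (repeats tick 3; period 2)
tick 8: o-o--o-o-
count of o: 4

4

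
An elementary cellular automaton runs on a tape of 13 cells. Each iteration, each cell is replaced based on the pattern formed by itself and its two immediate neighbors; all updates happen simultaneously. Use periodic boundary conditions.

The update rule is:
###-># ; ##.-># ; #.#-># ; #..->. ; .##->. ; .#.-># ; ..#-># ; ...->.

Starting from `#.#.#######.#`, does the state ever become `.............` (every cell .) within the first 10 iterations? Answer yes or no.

####.#######.
.####.#######
#.####.######
##.####.#####
###.####.####
####.####.###
#####.####.##
######.####.#
#######.####.
.#######.####
iteration 10 is .#######.####, still not uniform .

no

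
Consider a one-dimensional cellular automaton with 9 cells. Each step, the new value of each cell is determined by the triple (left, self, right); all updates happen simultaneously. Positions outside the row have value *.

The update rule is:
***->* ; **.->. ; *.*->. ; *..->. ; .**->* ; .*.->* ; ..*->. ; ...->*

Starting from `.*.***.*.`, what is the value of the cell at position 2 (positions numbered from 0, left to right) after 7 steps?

.

.*.**..*.
.*.*...*.
.*.*.*.*.
.*.*.*.*.  (fixed point — unchanged through step 7)
position 2 holds .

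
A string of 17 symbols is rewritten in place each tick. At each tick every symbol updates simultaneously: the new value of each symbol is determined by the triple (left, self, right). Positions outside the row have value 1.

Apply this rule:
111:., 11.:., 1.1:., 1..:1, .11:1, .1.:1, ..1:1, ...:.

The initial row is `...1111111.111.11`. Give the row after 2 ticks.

tick 1: 1.11.......1...1.
tick 2: ..1.1.....111.11.

..1.1.....111.11.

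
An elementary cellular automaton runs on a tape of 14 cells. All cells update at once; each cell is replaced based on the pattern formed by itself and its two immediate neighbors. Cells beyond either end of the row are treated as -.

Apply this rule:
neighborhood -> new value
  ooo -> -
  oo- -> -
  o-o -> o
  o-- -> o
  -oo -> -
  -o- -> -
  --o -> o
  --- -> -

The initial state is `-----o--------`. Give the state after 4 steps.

-o-o-o-o-o----

step 1: ----o-o-------
step 2: ---o-o-o------
step 3: --o-o-o-o-----
step 4: -o-o-o-o-o----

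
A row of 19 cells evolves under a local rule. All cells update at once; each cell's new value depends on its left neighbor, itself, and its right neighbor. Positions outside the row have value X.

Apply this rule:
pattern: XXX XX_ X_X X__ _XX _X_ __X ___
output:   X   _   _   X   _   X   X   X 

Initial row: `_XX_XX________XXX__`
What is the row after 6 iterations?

XX_XXXXXXXX_X__X__X

iteration 1: ______XXXXXXXX_X_XX
iteration 2: XXXXXX_XXXXXX__X__X
iteration 3: XXXXX___XXXX_XXXXX_
iteration 4: XXXX_XXX_XX___XXX__
iteration 5: XXX___X____XXX_X_XX
iteration 6: XX_XXXXXXXX_X__X__X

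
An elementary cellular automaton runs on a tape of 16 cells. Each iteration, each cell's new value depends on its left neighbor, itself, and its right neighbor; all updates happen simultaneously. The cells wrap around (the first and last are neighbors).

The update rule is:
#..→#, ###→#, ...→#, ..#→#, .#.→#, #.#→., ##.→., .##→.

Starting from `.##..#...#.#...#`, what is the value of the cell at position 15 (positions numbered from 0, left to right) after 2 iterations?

.

iteration 1: ...#######.#####
iteration 2: ###.#####...###.
position 15 holds .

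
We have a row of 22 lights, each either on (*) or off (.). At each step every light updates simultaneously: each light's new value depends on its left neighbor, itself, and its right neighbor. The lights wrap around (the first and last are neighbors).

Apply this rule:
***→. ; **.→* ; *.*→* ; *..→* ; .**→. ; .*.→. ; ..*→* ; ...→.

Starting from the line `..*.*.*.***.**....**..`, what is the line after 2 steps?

*.*.*.*.**.**.***.*.**

step 1: .*.*.*.*..**.**..*.**.
step 2: *.*.*.*.**.**.***.*.**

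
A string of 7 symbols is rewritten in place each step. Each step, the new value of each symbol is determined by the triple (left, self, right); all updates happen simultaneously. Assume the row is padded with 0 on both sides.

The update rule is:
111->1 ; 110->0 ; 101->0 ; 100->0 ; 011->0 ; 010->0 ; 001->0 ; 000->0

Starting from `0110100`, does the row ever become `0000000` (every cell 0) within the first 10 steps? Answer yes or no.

0000000
all cells are 0 at step 1

yes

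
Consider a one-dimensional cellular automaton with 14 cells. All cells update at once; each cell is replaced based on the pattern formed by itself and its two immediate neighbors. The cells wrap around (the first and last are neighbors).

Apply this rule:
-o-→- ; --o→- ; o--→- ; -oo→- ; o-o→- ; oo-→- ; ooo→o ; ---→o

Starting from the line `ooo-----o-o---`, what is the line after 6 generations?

---oo-----o---

generation 1: -o--ooo-----o-
generation 2: -----o--ooo---
generation 3: oooo-----o--oo
generation 4: ooo--ooo-----o
generation 5: oo----o--ooo--
generation 6: ---oo-----o---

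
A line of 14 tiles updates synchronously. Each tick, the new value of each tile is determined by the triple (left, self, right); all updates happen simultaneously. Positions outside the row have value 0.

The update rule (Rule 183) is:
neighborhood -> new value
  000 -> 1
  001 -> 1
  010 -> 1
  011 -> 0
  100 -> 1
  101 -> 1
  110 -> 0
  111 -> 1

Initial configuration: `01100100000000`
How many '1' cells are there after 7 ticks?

10011111111111
11101111111110
01010111111101
11111011111011
01110101110100
10101110101111
11110101110110
count of 1: 10

10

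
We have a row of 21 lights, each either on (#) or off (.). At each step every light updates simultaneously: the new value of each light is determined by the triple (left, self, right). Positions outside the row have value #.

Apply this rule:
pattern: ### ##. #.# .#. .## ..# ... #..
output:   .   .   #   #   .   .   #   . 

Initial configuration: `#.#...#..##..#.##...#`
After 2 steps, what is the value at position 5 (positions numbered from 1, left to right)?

#

.##.#.#......##...#..
#..####.####....#.#..
position 5 holds #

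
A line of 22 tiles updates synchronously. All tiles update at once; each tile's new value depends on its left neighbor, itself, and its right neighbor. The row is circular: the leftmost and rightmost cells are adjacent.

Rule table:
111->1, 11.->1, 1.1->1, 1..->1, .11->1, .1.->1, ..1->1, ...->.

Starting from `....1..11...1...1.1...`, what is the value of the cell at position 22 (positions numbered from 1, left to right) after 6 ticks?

1

tick 1: ...1111111.111.11111..
tick 2: ..1111111111111111111.
tick 3: .111111111111111111111
tick 4: 1111111111111111111111
tick 5: 1111111111111111111111  (fixed point — unchanged through tick 6)
position 22 holds 1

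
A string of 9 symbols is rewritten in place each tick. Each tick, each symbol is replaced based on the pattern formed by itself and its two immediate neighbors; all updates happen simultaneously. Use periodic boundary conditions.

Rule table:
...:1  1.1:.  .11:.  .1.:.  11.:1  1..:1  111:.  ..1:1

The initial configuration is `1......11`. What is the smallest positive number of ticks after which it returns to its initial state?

18

tick 1: 1111111..
tick 2: ......111
tick 3: 111111..1
tick 4: .....111.
tick 5: 11111..11
tick 6: ....111..
tick 7: 1111..111
tick 8: ...111...
tick 9: 111..1111
tick 10: ..111....
tick 11: 11..11111
tick 12: .111.....
tick 13: 1..111111
tick 14: 111......
tick 15: ..1111111
tick 16: 11......1
tick 17: .1111111.
tick 18: 1......11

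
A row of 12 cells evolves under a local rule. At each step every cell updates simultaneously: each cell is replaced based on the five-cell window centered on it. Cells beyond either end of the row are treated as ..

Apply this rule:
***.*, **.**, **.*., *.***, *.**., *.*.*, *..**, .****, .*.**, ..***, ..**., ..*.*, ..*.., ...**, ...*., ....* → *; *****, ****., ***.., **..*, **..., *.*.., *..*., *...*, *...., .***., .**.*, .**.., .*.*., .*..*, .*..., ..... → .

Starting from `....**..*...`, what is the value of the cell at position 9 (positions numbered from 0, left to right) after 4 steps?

..***...*...
***....**...
*....***....
*..***......
position 9 holds .

.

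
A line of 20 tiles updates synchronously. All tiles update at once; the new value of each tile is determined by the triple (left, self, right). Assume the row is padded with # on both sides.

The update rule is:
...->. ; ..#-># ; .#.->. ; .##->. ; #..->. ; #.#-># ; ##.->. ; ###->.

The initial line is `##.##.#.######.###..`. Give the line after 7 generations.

.#......#....#.#.#.#

..#..#.#......#....#
.#..#.#......#....#.
#..#.#......#....#.#
..#.#......#....#.#.
.#.#......#....#.#.#
#.#......#....#.#.#.
.#......#....#.#.#.#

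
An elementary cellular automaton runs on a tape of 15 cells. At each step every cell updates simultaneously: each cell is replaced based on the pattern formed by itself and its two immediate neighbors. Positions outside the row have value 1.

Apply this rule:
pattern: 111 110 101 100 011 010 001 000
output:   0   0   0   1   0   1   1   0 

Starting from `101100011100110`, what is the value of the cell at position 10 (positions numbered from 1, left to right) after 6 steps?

000010100011000
100110110100101
011000000111100
000100001000011
101110011100100
000001100011111
position 10 holds 0

0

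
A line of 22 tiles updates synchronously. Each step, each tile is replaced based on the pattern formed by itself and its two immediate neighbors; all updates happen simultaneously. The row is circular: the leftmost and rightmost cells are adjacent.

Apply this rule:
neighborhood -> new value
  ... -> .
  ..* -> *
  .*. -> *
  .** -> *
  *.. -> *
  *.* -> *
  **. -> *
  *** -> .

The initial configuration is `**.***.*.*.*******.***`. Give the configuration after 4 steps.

step 1: .***.*******.....***..
step 2: **.***.....**...**.**.
step 3: ****.**...****.*******
step 4: ...*****.**..***......

...*****.**..***......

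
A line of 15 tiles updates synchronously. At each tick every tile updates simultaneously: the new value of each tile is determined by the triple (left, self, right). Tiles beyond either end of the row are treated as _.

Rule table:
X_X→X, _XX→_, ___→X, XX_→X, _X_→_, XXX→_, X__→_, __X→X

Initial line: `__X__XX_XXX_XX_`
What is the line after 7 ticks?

XX__X_XX__XX_X_
_X_X_X_X_X_XX__
X_X_X_X_X_X_X_X
_X_X_X_X_X_X_X_
X_X_X_X_X_X_X__
_X_X_X_X_X_X__X
X_X_X_X_X_X__X_

X_X_X_X_X_X__X_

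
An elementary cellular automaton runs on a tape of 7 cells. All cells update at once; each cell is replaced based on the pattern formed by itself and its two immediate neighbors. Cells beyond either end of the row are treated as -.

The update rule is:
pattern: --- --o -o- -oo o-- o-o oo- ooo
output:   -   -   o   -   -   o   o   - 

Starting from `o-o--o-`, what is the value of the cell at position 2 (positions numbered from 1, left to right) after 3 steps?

step 1: ooo--o-
step 2: --o--o-
step 3: --o--o-
position 2 holds -

-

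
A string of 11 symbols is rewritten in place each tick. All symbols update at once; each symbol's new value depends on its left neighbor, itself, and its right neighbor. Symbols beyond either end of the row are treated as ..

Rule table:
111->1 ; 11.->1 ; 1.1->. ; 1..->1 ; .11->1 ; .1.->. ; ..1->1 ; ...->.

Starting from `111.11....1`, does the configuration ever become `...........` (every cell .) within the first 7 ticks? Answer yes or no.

no

111.111..1.
111.11111.1
111.11111..
111.111111.
111.1111111
111.1111111  (fixed point — unchanged through tick 7)
tick 7 is 111.1111111, still not uniform .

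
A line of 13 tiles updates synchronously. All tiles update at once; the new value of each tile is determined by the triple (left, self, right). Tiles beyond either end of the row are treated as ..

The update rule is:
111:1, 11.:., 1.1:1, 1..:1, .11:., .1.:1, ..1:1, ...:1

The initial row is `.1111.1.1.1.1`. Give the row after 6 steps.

11111.1.11111

step 1: 1.11.11111111
step 2: 11..1.111111.
step 3: ..1111.1111.1
step 4: 11.11.1.11.11
step 5: ..1..111..1..
step 6: 11111.1.11111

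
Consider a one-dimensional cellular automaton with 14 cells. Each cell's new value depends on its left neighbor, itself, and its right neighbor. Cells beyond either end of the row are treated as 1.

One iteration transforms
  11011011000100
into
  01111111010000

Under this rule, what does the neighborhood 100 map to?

0

At position 8 the neighborhood is 100; the next row has 0 there.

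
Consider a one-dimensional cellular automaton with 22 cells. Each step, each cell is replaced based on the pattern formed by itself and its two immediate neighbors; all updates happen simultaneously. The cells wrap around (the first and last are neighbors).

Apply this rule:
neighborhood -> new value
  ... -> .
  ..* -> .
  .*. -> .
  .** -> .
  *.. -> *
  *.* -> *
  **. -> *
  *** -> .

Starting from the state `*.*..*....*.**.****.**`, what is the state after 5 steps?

**..**.*..*....*.**...

**.*..*....*.**...**..
.**.*..*....*.**...**.
..**.*..*....*.**...**
*..**.*..*....*.**...*
**..**.*..*....*.**...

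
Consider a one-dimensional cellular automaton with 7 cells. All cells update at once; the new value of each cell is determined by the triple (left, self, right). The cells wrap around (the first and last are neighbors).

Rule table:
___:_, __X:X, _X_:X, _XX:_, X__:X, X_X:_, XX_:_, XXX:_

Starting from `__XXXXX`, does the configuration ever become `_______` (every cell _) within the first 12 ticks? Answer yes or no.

tick 1: XX_____
tick 2: __X___X
tick 3: XXXX_XX
tick 4: _______
all cells are _ at tick 4

yes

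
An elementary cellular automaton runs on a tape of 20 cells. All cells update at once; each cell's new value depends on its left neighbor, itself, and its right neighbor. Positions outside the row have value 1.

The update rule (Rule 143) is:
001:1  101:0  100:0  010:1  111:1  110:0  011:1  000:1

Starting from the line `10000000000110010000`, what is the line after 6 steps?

step 1: 00111111111100110111
step 2: 01111111111001100111
step 3: 01111111110011001111
step 4: 01111111100110011111
step 5: 01111111001100111111
step 6: 01111110011001111111

01111110011001111111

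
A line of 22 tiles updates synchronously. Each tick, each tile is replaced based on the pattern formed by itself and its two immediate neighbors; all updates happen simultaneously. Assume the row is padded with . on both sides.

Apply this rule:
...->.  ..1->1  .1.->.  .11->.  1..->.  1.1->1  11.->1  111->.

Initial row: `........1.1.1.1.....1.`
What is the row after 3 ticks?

.....1.1.1.1.....1....

.......1.1.1.1.....1..
......1.1.1.1.....1...
.....1.1.1.1.....1....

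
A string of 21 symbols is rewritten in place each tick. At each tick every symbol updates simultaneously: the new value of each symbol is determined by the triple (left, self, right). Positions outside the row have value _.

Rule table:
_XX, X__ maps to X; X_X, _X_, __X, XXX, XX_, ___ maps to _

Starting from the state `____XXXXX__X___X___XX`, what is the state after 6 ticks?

_________X____X__X___

tick 1: ____X____X__X___X__X_
tick 2: _____X____X__X___X__X
tick 3: ______X____X__X___X__
tick 4: _______X____X__X___X_
tick 5: ________X____X__X___X
tick 6: _________X____X__X___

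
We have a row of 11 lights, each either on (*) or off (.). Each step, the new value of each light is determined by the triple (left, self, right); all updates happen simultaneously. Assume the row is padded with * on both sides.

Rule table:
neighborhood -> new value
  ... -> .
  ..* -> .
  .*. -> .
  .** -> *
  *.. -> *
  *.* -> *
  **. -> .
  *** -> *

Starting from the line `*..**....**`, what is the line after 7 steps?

.*.*.******

step 1: .*.*.*...**
step 2: *.*.*.*..**
step 3: .*.*.*.*.**
step 4: *.*.*.*.***
step 5: .*.*.*.****
step 6: *.*.*.*****
step 7: .*.*.******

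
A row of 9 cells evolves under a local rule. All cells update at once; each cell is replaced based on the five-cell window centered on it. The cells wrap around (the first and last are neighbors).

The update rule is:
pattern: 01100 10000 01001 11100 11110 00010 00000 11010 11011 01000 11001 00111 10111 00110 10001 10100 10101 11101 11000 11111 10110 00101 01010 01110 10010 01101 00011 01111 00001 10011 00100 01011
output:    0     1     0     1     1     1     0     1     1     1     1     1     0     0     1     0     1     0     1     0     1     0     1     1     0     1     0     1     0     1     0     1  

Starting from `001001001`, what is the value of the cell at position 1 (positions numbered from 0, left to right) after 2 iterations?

0

000000000
000000000
position 1 holds 0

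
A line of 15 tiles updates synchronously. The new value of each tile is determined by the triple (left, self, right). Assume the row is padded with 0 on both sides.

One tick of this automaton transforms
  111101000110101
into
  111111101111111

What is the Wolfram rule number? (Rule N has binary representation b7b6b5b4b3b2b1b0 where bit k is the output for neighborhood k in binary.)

position 1: 111 → 1  (bit 7 = 1)
position 3: 110 → 1  (bit 6 = 1)
position 4: 101 → 1  (bit 5 = 1)
position 6: 100 → 1  (bit 4 = 1)
position 0: 011 → 1  (bit 3 = 1)
position 5: 010 → 1  (bit 2 = 1)
position 8: 001 → 1  (bit 1 = 1)
position 7: 000 → 0  (bit 0 = 0)
bits b7..b0 = 11111110 = 254

254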